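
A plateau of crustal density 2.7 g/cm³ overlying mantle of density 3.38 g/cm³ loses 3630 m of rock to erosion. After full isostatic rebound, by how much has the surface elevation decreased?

Rebound u = e ρ_c/ρ_m = 3630 m × 2.7/3.38 = 2900 m.
Net surface drop = e − u = 3630 m − 2900 m = e (ρ_m − ρ_c)/ρ_m = 730 m.

730 m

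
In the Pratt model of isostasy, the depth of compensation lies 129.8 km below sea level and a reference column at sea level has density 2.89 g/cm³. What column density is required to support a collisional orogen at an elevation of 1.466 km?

Pratt balance: ρ_ref D = ρ (D + h).
ρ = ρ_ref D/(D + h) = 2.89 × 129.8 km/(129.8 km + 1.466 km) = 2.86 g/cm³.

2.86 g/cm³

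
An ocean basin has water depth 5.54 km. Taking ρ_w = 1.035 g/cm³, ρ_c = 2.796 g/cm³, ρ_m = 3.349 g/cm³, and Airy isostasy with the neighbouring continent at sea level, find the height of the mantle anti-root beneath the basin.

17.6 km

Isostatic balance requires: replacing crust with seawater at the top is compensated by replacing crust with mantle at the base: d (ρ_c − ρ_w) = a (ρ_m − ρ_c).
a = d (ρ_c − ρ_w)/(ρ_m − ρ_c) = 5.54 km × 1.761/0.553 = 17.6 km.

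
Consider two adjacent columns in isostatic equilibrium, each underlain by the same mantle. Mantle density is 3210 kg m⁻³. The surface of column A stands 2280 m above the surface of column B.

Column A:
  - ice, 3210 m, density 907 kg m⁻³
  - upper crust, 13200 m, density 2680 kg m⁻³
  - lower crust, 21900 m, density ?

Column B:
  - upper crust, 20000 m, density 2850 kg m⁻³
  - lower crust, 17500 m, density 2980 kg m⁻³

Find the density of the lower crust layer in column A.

Take the compensation level at the base of the deeper column (depth z_c below the surface of column A) and equate Σ ρ_i t_i down to z_c; mantle fills any gap and the z_c terms cancel.
Column A: 3210×907 + 13200×2680 + 21900×ρ + (z_c − 38310)×3210
Column B: 2280×0 + 20000×2850 + 17500×2980 + (z_c − 2280 − 37500)×3210
The z_c×3210 term appears on both sides and cancels. Collect the known terms of each column as K = Σ(ρt)_known − 3210 × (depth of known layers): K_A = 38287470 − 3210×38310 = −84687630; K_B = 109150000 − 3210×(2280 + 37500) = −18543800.
Balance: K_A + 21900×ρ = K_B, so ρ = (K_B − K_A)/21900 = 66143800/21900 = 3020 kg m⁻³.

3020 kg m⁻³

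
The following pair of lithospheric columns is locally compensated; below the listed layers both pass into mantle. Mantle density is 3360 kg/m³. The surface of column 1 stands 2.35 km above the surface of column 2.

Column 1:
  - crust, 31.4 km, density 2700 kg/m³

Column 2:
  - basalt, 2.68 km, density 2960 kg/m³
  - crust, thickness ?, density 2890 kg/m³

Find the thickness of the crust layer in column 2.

25 km

Take the compensation level at the base of the deeper column (depth z_c below the surface of column 1) and equate Σ ρ_i t_i down to z_c; mantle fills any gap and the z_c terms cancel.
Column 1: 31.4×2700 + (z_c − 31.4)×3360
Column 2: 2.35×0 + 2.68×2960 + x×2890 + (z_c − 2.35 − 2.68 − x)×3360
The z_c×3360 term appears on both sides and cancels. Collect the known terms of each column as K = Σ(ρt)_known − 3360 × (depth of known layers): K_1 = 84780 − 3360×31.4 = −20724; K_2 = 7932.8 − 3360×(2.35 + 2.68) = −8968.
Balance: K_1 = K_2 − x×(3360 − 2890), so x = (K_2 − K_1)/(3360 − 2890) = 11756/470 = 25 km.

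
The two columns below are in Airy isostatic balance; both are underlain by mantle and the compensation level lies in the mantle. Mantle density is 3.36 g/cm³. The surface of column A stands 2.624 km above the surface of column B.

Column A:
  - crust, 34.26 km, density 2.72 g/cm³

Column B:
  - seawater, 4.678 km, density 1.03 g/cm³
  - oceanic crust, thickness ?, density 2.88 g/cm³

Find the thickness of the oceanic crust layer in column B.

Take the compensation level at the base of the deeper column (depth z_c below the surface of column A) and equate Σ ρ_i t_i down to z_c; mantle fills any gap and the z_c terms cancel.
Column A: 34.26×2.72 + (z_c − 34.26)×3.36
Column B: 2.624×0 + 4.678×1.03 + x×2.88 + (z_c − 2.624 − 4.678 − x)×3.36
The z_c×3.36 term appears on both sides and cancels. Collect the known terms of each column as K = Σ(ρt)_known − 3.36 × (depth of known layers): K_A = 93.1872 − 3.36×34.26 = −21.9264; K_B = 4.81834 − 3.36×(2.624 + 4.678) = −19.71638.
Balance: K_A = K_B − x×(3.36 − 2.88), so x = (K_B − K_A)/(3.36 − 2.88) = 2.21002/0.48 = 4.6 km.

4.6 km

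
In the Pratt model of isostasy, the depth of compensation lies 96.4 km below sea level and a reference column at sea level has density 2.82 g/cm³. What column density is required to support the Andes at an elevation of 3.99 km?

2.71 g/cm³

Pratt balance: ρ_ref D = ρ (D + h).
ρ = ρ_ref D/(D + h) = 2.82 × 96.4 km/(96.4 km + 3.99 km) = 2.71 g/cm³.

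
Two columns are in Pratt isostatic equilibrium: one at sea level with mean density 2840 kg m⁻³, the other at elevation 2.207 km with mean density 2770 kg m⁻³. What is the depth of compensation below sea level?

ρ_ref D = ρ (D + h) → D (ρ_ref − ρ) = ρ h.
D = ρ h/(ρ_ref − ρ) = 2770 × 2.207 km/(2840 − 2770) = 87.3 km.

87.3 km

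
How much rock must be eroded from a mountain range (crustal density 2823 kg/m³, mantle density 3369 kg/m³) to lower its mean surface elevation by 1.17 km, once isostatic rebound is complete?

7.22 km

Net drop Δ = e − u = e − e ρ_c/ρ_m = e (ρ_m − ρ_c)/ρ_m.
e = Δ ρ_m/(ρ_m − ρ_c) = 1.17 km × 3369/546 = 7.22 km.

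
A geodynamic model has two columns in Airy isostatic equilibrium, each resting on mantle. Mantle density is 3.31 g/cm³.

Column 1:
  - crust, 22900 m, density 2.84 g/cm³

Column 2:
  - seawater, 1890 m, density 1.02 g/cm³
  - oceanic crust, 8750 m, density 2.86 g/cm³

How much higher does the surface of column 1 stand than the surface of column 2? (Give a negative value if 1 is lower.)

755 m

For any compensation level in the mantle, the mantle terms cancel and isostasy reduces to e = (Σt_1 − Σt_2) − (Σ(ρt)_1 − Σ(ρt)_2) / ρ_m.
Σt_1 = 22900 m; Σt_2 = 10640 m; Σ(ρt)_1 = 65036; Σ(ρt)_2 = 26952.8 (in m·g/cm³).
e = (22900 − 10640) − (65036 − 26952.8) / 3.31 = 755 m.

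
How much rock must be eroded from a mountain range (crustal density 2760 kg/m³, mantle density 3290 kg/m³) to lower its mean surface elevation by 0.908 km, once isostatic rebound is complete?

Net drop Δ = e − u = e − e ρ_c/ρ_m = e (ρ_m − ρ_c)/ρ_m.
e = Δ ρ_m/(ρ_m − ρ_c) = 0.908 km × 3290/530 = 5.64 km.

5.64 km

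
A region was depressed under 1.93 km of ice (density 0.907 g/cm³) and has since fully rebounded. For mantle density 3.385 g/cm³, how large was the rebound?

0.517 km

Removing the load lets mantle flow back in; uplift u satisfies ρ_ice t = ρ_m u.
u = t ρ_ice/ρ_m = 1.93 km × 0.907/3.385 = 0.517 km.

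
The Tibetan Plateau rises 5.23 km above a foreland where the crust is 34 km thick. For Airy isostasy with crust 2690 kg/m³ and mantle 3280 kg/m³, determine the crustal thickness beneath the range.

Root depth r = h ρ_c / (ρ_m − ρ_c) = 5.23 km × 2690 / 590 = 23.85 km.
Total thickness = T + h + r = 34 km + 5.23 km + 23.85 km = 63.1 km.

63.1 km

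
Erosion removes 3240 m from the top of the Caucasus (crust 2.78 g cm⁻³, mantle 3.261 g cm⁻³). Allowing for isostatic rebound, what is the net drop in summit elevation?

Rebound u = e ρ_c/ρ_m = 3240 m × 2.78/3.261 = 2762 m.
Net surface drop = e − u = 3240 m − 2762 m = e (ρ_m − ρ_c)/ρ_m = 478 m.

478 m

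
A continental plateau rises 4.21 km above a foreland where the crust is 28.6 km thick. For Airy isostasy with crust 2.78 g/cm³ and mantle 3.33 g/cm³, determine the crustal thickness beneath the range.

Root depth r = h ρ_c / (ρ_m − ρ_c) = 4.21 km × 2.78 / 0.55 = 21.28 km.
Total thickness = T + h + r = 28.6 km + 4.21 km + 21.28 km = 54.1 km.

54.1 km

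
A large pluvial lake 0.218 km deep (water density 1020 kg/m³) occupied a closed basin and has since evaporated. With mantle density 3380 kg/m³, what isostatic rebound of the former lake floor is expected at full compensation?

0.0658 km

u = d ρ_w/ρ_m = 0.218 km × 1020/3380 = 0.0658 km.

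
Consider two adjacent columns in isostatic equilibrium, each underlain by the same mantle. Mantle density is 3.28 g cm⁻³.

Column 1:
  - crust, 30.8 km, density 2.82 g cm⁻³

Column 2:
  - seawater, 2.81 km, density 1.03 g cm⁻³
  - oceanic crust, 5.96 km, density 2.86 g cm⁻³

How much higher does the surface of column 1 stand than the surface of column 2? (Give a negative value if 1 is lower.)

1.63 km

For any compensation level in the mantle, the mantle terms cancel and isostasy reduces to e = (Σt_1 − Σt_2) − (Σ(ρt)_1 − Σ(ρt)_2) / ρ_m.
Σt_1 = 30.8 km; Σt_2 = 8.77 km; Σ(ρt)_1 = 86.856; Σ(ρt)_2 = 19.9399 (in km·g cm⁻³).
e = (30.8 − 8.77) − (86.856 − 19.9399) / 3.28 = 1.63 km.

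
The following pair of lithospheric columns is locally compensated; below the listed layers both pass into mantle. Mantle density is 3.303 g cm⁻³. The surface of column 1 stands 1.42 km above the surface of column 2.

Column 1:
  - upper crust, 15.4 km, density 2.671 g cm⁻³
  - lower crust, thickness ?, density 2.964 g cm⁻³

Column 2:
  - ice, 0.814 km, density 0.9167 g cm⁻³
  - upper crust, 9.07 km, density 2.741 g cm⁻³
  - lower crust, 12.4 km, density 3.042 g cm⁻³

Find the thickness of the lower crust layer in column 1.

Take the compensation level at the base of the deeper column (depth z_c below the surface of column 1) and equate Σ ρ_i t_i down to z_c; mantle fills any gap and the z_c terms cancel.
Column 1: 15.4×2.671 + x×2.964 + (z_c − 15.4 − x)×3.303
Column 2: 1.42×0 + 0.814×0.9167 + 9.07×2.741 + 12.4×3.042 + (z_c − 1.42 − 22.284)×3.303
The z_c×3.303 term appears on both sides and cancels. Collect the known terms of each column as K = Σ(ρt)_known − 3.303 × (depth of known layers): K_1 = 41.1334 − 3.303×15.4 = −9.7328; K_2 = 63.3278638 − 3.303×(1.42 + 22.284) = −14.9664482.
Balance: K_1 − x×(3.303 − 2.964) = K_2, so x = (K_1 − K_2)/(3.303 − 2.964) = 5.23365/0.339 = 15.4 km.

15.4 km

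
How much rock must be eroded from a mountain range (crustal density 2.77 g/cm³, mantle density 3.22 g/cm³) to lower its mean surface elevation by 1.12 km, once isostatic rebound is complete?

8.01 km

Net drop Δ = e − u = e − e ρ_c/ρ_m = e (ρ_m − ρ_c)/ρ_m.
e = Δ ρ_m/(ρ_m − ρ_c) = 1.12 km × 3.22/0.45 = 8.01 km.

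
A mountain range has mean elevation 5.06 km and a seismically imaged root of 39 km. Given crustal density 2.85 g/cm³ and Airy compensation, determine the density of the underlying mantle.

3.22 g/cm³

Airy balance: ρ_c h = (ρ_m − ρ_c) r → ρ_m = ρ_c (1 + h/r).
ρ_m = 2.85 × (1 + 5.06 km/39 km) = 3.22 g/cm³.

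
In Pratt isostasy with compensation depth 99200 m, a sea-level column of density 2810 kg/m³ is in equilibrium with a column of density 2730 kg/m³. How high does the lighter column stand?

2910 m

ρ_ref D = ρ (D + h) → h = D (ρ_ref − ρ)/ρ.
h = 99200 m × (2810 − 2730)/2730 = 2910 m.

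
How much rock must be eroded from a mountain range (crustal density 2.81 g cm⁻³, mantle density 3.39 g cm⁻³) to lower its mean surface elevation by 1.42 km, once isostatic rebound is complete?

8.3 km

Net drop Δ = e − u = e − e ρ_c/ρ_m = e (ρ_m − ρ_c)/ρ_m.
e = Δ ρ_m/(ρ_m − ρ_c) = 1.42 km × 3.39/0.58 = 8.3 km.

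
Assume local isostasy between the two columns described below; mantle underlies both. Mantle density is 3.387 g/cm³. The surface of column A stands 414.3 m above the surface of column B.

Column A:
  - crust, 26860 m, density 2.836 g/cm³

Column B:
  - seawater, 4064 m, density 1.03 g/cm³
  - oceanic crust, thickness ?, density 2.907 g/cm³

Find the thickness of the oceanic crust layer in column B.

7950 m

Take the compensation level at the base of the deeper column (depth z_c below the surface of column A) and equate Σ ρ_i t_i down to z_c; mantle fills any gap and the z_c terms cancel.
Column A: 26860×2.836 + (z_c − 26860)×3.387
Column B: 414.3×0 + 4064×1.03 + x×2.907 + (z_c − 414.3 − 4064 − x)×3.387
The z_c×3.387 term appears on both sides and cancels. Collect the known terms of each column as K = Σ(ρt)_known − 3.387 × (depth of known layers): K_A = 76174.96 − 3.387×26860 = −14799.86; K_B = 4185.92 − 3.387×(414.3 + 4064) = −10982.0821.
Balance: K_A = K_B − x×(3.387 − 2.907), so x = (K_B − K_A)/(3.387 − 2.907) = 3817.78/0.48 = 7950 m.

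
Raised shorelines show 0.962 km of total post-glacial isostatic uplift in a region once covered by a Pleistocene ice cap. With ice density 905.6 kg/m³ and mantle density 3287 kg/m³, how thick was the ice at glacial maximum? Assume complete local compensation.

3.49 km

u = t ρ_ice/ρ_m → t = u ρ_m/ρ_ice = 0.962 km × 3287/905.6 = 3.49 km.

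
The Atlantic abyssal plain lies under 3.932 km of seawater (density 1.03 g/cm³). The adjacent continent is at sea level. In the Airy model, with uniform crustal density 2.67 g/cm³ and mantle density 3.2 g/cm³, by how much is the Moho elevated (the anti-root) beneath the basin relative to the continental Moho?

For local isostatic compensation: replacing crust with seawater at the top is compensated by replacing crust with mantle at the base: d (ρ_c − ρ_w) = a (ρ_m − ρ_c).
a = d (ρ_c − ρ_w)/(ρ_m − ρ_c) = 3.932 km × 1.64/0.53 = 12.2 km.

12.2 km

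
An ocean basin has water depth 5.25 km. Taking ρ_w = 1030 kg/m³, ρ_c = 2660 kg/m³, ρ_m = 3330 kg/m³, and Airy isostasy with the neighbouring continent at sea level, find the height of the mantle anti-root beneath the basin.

Balancing pressure at the compensation depth: replacing crust with seawater at the top is compensated by replacing crust with mantle at the base: d (ρ_c − ρ_w) = a (ρ_m − ρ_c).
a = d (ρ_c − ρ_w)/(ρ_m − ρ_c) = 5.25 km × 1630/670 = 12.8 km.

12.8 km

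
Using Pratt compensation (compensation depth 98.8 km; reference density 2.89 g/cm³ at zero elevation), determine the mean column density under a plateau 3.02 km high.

2.8 g/cm³

Pratt balance: ρ_ref D = ρ (D + h).
ρ = ρ_ref D/(D + h) = 2.89 × 98.8 km/(98.8 km + 3.02 km) = 2.8 g/cm³.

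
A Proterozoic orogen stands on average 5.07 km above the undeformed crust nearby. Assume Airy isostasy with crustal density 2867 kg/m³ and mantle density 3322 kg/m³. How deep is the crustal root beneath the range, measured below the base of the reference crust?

31.9 km

By Archimedes' principle applied to the lithosphere: the weight of the topography is balanced by the buoyancy of the root, ρ_c h = (ρ_m − ρ_c) r.
r = h · ρ_c / (ρ_m − ρ_c) = 5.07 km × 2867 / (3322 − 2867) = 31.9 km.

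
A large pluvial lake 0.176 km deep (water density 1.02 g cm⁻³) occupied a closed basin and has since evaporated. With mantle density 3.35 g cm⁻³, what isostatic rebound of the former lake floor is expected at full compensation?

0.0536 km

u = d ρ_w/ρ_m = 0.176 km × 1.02/3.35 = 0.0536 km.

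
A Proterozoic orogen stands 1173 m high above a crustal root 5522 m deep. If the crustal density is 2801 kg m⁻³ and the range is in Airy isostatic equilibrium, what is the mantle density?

3400 kg m⁻³

Airy balance: ρ_c h = (ρ_m − ρ_c) r → ρ_m = ρ_c (1 + h/r).
ρ_m = 2801 × (1 + 1173 m/5522 m) = 3400 kg m⁻³.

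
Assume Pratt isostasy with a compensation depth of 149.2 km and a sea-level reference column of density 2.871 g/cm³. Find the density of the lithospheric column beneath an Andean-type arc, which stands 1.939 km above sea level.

Pratt balance: ρ_ref D = ρ (D + h).
ρ = ρ_ref D/(D + h) = 2.871 × 149.2 km/(149.2 km + 1.939 km) = 2.83 g/cm³.

2.83 g/cm³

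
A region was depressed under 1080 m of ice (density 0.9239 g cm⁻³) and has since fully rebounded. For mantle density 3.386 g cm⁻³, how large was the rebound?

Removing the load lets mantle flow back in; uplift u satisfies ρ_ice t = ρ_m u.
u = t ρ_ice/ρ_m = 1080 m × 0.9239/3.386 = 295 m.

295 m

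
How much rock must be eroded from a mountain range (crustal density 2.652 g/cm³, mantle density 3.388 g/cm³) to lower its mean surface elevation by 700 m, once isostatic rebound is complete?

3220 m

Net drop Δ = e − u = e − e ρ_c/ρ_m = e (ρ_m − ρ_c)/ρ_m.
e = Δ ρ_m/(ρ_m − ρ_c) = 700 m × 3.388/0.736 = 3220 m.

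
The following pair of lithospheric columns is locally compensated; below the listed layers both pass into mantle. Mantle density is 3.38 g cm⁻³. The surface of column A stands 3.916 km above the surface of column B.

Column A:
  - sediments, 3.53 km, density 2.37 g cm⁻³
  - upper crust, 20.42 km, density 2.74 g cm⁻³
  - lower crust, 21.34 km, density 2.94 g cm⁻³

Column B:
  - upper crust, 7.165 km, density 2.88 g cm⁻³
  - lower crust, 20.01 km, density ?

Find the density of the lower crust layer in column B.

Take the compensation level at the base of the deeper column (depth z_c below the surface of column A) and equate Σ ρ_i t_i down to z_c; mantle fills any gap and the z_c terms cancel.
Column A: 3.53×2.37 + 20.42×2.74 + 21.34×2.94 + (z_c − 45.29)×3.38
Column B: 3.916×0 + 7.165×2.88 + 20.01×ρ + (z_c − 3.916 − 27.175)×3.38
The z_c×3.38 term appears on both sides and cancels. Collect the known terms of each column as K = Σ(ρt)_known − 3.38 × (depth of known layers): K_A = 127.0565 − 3.38×45.29 = −26.0237; K_B = 20.6352 − 3.38×(3.916 + 27.175) = −84.45238.
Balance: K_A = K_B + 20.01×ρ, so ρ = (K_A − K_B)/20.01 = 58.4287/20.01 = 2.92 g cm⁻³.

2.92 g cm⁻³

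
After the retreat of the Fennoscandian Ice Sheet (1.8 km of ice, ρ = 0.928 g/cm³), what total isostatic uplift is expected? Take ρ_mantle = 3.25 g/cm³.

0.514 km

Removing the load lets mantle flow back in; uplift u satisfies ρ_ice t = ρ_m u.
u = t ρ_ice/ρ_m = 1.8 km × 0.928/3.25 = 0.514 km.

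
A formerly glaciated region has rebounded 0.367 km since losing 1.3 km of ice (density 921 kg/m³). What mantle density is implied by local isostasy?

ρ_m = ρ_ice t / u = 921 × 1.3 km/0.367 km = 3260 kg/m³.

3260 kg/m³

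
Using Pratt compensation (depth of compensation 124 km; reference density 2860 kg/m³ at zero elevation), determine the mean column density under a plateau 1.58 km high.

2820 kg/m³

Pratt balance: ρ_ref D = ρ (D + h).
ρ = ρ_ref D/(D + h) = 2860 × 124 km/(124 km + 1.58 km) = 2820 kg/m³.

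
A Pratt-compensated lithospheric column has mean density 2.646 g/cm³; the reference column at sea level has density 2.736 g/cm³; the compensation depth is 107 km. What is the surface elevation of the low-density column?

3.64 km

ρ_ref D = ρ (D + h) → h = D (ρ_ref − ρ)/ρ.
h = 107 km × (2.736 − 2.646)/2.646 = 3.64 km.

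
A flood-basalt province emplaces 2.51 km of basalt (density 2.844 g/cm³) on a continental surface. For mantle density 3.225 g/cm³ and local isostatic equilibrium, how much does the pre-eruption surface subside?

Subaerial loading: s = t ρ_load / ρ_m.
s = 2.51 km × 2.844/3.225 = 2.21 km.

2.21 km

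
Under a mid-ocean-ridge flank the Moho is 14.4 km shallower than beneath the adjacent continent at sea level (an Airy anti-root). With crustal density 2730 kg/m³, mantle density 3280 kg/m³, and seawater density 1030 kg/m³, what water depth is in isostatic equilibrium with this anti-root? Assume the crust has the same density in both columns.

4.66 km

Replacing a thickness d of crust by seawater at the top must be balanced by replacing crust with mantle at the base: d (ρ_c − ρ_w) = a (ρ_m − ρ_c).
d = a (ρ_m − ρ_c)/(ρ_c − ρ_w) = 14.4 km × 550/1700 = 4.66 km.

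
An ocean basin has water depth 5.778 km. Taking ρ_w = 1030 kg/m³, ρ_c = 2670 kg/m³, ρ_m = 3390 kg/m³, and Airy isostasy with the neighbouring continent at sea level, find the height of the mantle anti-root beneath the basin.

13.2 km

By Archimedes' principle applied to the lithosphere: replacing crust with seawater at the top is compensated by replacing crust with mantle at the base: d (ρ_c − ρ_w) = a (ρ_m − ρ_c).
a = d (ρ_c − ρ_w)/(ρ_m − ρ_c) = 5.778 km × 1640/720 = 13.2 km.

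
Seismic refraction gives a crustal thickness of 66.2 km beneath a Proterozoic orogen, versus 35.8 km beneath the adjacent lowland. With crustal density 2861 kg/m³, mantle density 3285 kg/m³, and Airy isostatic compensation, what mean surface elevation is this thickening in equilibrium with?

Excess crust Δ = 66.2 km − 35.8 km = 30.4 km, split between elevation h and root r with h + r = Δ.
Airy balance ρ_c h = (ρ_m − ρ_c) r gives r = h ρ_c/(ρ_m − ρ_c), so h (1 + ρ_c/(ρ_m − ρ_c)) = Δ, i.e. h = Δ (ρ_m − ρ_c)/ρ_m.
h = 30.4 km × 424/3285 = 3.92 km.

3.92 km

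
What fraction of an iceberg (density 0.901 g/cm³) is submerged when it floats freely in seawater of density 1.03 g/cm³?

Submerged fraction = ρ_obj/ρ_fluid = 0.901/1.03 = 0.875.

0.875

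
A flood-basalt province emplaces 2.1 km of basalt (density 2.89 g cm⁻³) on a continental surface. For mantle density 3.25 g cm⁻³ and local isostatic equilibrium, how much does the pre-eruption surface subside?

Subaerial loading: s = t ρ_load / ρ_m.
s = 2.1 km × 2.89/3.25 = 1.87 km.

1.87 km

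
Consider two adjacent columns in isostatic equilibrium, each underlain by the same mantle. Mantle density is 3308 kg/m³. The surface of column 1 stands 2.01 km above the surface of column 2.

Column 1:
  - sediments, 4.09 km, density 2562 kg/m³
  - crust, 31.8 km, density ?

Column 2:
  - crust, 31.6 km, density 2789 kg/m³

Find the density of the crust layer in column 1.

2680 kg/m³

Take the compensation level at the base of the deeper column (depth z_c below the surface of column 1) and equate Σ ρ_i t_i down to z_c; mantle fills any gap and the z_c terms cancel.
Column 1: 4.09×2562 + 31.8×ρ + (z_c − 35.89)×3308
Column 2: 2.01×0 + 31.6×2789 + (z_c − 2.01 − 31.6)×3308
The z_c×3308 term appears on both sides and cancels. Collect the known terms of each column as K = Σ(ρt)_known − 3308 × (depth of known layers): K_1 = 10478.58 − 3308×35.89 = −108245.54; K_2 = 88132.4 − 3308×(2.01 + 31.6) = −23049.48.
Balance: K_1 + 31.8×ρ = K_2, so ρ = (K_2 − K_1)/31.8 = 85196.1/31.8 = 2680 kg/m³.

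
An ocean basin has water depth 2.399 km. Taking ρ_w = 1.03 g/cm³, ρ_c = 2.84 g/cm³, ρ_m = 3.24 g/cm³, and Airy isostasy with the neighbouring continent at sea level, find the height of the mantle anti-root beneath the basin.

10.9 km

Balancing pressure at the compensation depth: replacing crust with seawater at the top is compensated by replacing crust with mantle at the base: d (ρ_c − ρ_w) = a (ρ_m − ρ_c).
a = d (ρ_c − ρ_w)/(ρ_m − ρ_c) = 2.399 km × 1.81/0.4 = 10.9 km.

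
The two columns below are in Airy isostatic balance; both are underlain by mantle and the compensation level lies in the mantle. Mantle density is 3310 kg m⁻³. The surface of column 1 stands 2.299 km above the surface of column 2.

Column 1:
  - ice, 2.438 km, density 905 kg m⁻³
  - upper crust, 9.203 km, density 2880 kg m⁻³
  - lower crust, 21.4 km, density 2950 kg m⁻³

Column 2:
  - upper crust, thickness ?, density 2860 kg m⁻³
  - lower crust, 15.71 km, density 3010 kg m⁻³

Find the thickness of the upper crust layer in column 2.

11.6 km

Take the compensation level at the base of the deeper column (depth z_c below the surface of column 1) and equate Σ ρ_i t_i down to z_c; mantle fills any gap and the z_c terms cancel.
Column 1: 2.438×905 + 9.203×2880 + 21.4×2950 + (z_c − 33.041)×3310
Column 2: 2.299×0 + x×2860 + 15.71×3010 + (z_c − 2.299 − 15.71 − x)×3310
The z_c×3310 term appears on both sides and cancels. Collect the known terms of each column as K = Σ(ρt)_known − 3310 × (depth of known layers): K_1 = 91841.03 − 3310×33.041 = −17524.68; K_2 = 47287.1 − 3310×(2.299 + 15.71) = −12322.69.
Balance: K_1 = K_2 − x×(3310 − 2860), so x = (K_2 − K_1)/(3310 − 2860) = 5201.99/450 = 11.6 km.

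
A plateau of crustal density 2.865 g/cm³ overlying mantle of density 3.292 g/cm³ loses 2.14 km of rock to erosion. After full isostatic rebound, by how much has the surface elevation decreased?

0.278 km

Rebound u = e ρ_c/ρ_m = 2.14 km × 2.865/3.292 = 1.862 km.
Net surface drop = e − u = 2.14 km − 1.862 km = e (ρ_m − ρ_c)/ρ_m = 0.278 km.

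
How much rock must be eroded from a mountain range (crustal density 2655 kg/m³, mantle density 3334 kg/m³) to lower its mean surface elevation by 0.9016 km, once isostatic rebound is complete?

Net drop Δ = e − u = e − e ρ_c/ρ_m = e (ρ_m − ρ_c)/ρ_m.
e = Δ ρ_m/(ρ_m − ρ_c) = 0.9016 km × 3334/679 = 4.43 km.

4.43 km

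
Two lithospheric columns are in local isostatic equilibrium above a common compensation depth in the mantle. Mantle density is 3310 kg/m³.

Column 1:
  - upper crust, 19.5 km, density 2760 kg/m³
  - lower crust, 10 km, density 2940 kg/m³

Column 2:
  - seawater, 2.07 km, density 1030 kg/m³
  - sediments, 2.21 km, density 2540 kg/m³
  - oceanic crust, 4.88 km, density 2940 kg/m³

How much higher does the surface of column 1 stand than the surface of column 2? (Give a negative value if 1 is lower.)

1.87 km

For any compensation level in the mantle, the mantle terms cancel and isostasy reduces to e = (Σt_1 − Σt_2) − (Σ(ρt)_1 − Σ(ρt)_2) / ρ_m.
Σt_1 = 29.5 km; Σt_2 = 9.16 km; Σ(ρt)_1 = 83220; Σ(ρt)_2 = 22092.7 (in km·kg/m³).
e = (29.5 − 9.16) − (83220 − 22092.7) / 3310 = 1.87 km.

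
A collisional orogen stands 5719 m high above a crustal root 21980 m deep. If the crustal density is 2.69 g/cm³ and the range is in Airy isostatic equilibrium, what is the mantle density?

Airy balance: ρ_c h = (ρ_m − ρ_c) r → ρ_m = ρ_c (1 + h/r).
ρ_m = 2.69 × (1 + 5719 m/21980 m) = 3.39 g/cm³.

3.39 g/cm³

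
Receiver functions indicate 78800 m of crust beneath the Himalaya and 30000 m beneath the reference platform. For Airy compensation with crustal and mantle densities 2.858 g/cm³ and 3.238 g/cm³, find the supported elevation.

Excess crust Δ = 78800 m − 30000 m = 48800 m, split between elevation h and root r with h + r = Δ.
Airy balance ρ_c h = (ρ_m − ρ_c) r gives r = h ρ_c/(ρ_m − ρ_c), so h (1 + ρ_c/(ρ_m − ρ_c)) = Δ, i.e. h = Δ (ρ_m − ρ_c)/ρ_m.
h = 48800 m × 0.38/3.238 = 5730 m.

5730 m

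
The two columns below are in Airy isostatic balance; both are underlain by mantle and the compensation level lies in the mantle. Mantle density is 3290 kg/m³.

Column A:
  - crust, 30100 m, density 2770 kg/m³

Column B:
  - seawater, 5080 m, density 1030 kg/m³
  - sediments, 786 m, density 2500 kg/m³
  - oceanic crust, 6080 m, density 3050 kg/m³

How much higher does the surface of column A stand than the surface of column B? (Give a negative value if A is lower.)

636 m

For any compensation level in the mantle, the mantle terms cancel and isostasy reduces to e = (Σt_A − Σt_B) − (Σ(ρt)_A − Σ(ρt)_B) / ρ_m.
Σt_A = 30100 m; Σt_B = 11946 m; Σ(ρt)_A = 83377000; Σ(ρt)_B = 25741400 (in m·kg/m³).
e = (30100 − 11946) − (83377000 − 25741400) / 3290 = 636 m.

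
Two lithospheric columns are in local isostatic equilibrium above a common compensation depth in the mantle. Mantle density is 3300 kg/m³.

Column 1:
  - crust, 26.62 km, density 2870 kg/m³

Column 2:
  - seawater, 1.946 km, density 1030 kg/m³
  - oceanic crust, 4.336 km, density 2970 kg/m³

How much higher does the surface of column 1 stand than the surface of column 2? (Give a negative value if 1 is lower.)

1.7 km

For any compensation level in the mantle, the mantle terms cancel and isostasy reduces to e = (Σt_1 − Σt_2) − (Σ(ρt)_1 − Σ(ρt)_2) / ρ_m.
Σt_1 = 26.62 km; Σt_2 = 6.282 km; Σ(ρt)_1 = 76399.4; Σ(ρt)_2 = 14882.3 (in km·kg/m³).
e = (26.62 − 6.282) − (76399.4 − 14882.3) / 3300 = 1.7 km.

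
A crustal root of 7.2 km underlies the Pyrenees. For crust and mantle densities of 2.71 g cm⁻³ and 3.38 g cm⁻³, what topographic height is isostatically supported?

For local isostatic compensation: ρ_c h = (ρ_m − ρ_c) r.
h = r (ρ_m − ρ_c) / ρ_c = 7.2 km × (3.38 − 2.71) / 2.71 = 1.78 km.

1.78 km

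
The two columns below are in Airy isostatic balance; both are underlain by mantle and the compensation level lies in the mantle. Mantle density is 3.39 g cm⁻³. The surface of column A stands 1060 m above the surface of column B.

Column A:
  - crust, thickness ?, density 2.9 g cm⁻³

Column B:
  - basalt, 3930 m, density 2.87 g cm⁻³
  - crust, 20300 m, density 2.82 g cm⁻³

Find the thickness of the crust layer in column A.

Take the compensation level at the base of the deeper column (depth z_c below the surface of column A) and equate Σ ρ_i t_i down to z_c; mantle fills any gap and the z_c terms cancel.
Column A: x×2.9 + (z_c − 0 − x)×3.39
Column B: 1060×0 + 3930×2.87 + 20300×2.82 + (z_c − 1060 − 24230)×3.39
The z_c×3.39 term appears on both sides and cancels. Collect the known terms of each column as K = Σ(ρt)_known − 3.39 × (depth of known layers): K_A = 0 − 3.39×0 = 0; K_B = 68525.1 − 3.39×(1060 + 24230) = −17208.
Balance: K_A − x×(3.39 − 2.9) = K_B, so x = (K_A − K_B)/(3.39 − 2.9) = 17208/0.49 = 35100 m.

35100 m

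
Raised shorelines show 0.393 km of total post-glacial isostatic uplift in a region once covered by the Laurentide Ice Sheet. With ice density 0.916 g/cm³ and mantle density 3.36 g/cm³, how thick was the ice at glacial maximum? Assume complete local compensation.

1.44 km

u = t ρ_ice/ρ_m → t = u ρ_m/ρ_ice = 0.393 km × 3.36/0.916 = 1.44 km.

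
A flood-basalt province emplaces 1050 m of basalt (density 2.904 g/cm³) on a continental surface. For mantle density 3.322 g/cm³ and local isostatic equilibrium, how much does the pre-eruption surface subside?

Subaerial loading: s = t ρ_load / ρ_m.
s = 1050 m × 2.904/3.322 = 918 m.

918 m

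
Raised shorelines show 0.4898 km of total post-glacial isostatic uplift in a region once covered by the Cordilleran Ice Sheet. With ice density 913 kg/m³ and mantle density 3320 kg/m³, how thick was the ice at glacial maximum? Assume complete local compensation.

1.78 km

u = t ρ_ice/ρ_m → t = u ρ_m/ρ_ice = 0.4898 km × 3320/913 = 1.78 km.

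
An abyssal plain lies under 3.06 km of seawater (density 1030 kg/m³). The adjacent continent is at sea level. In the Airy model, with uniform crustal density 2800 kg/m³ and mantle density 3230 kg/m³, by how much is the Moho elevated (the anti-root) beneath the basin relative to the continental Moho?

By Archimedes' principle applied to the lithosphere: replacing crust with seawater at the top is compensated by replacing crust with mantle at the base: d (ρ_c − ρ_w) = a (ρ_m − ρ_c).
a = d (ρ_c − ρ_w)/(ρ_m − ρ_c) = 3.06 km × 1770/430 = 12.6 km.

12.6 km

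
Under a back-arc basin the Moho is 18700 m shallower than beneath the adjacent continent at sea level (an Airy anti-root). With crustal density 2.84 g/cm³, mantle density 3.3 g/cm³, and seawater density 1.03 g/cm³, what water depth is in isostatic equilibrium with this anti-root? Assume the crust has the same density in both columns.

Replacing a thickness d of crust by seawater at the top must be balanced by replacing crust with mantle at the base: d (ρ_c − ρ_w) = a (ρ_m − ρ_c).
d = a (ρ_m − ρ_c)/(ρ_c − ρ_w) = 18700 m × 0.46/1.81 = 4750 m.

4750 m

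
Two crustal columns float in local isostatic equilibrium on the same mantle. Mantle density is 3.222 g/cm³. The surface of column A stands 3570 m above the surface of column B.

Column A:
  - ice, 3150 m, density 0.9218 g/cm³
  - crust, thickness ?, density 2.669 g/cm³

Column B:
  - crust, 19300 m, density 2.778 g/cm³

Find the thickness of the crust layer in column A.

23200 m

Take the compensation level at the base of the deeper column (depth z_c below the surface of column A) and equate Σ ρ_i t_i down to z_c; mantle fills any gap and the z_c terms cancel.
Column A: 3150×0.9218 + x×2.669 + (z_c − 3150 − x)×3.222
Column B: 3570×0 + 19300×2.778 + (z_c − 3570 − 19300)×3.222
The z_c×3.222 term appears on both sides and cancels. Collect the known terms of each column as K = Σ(ρt)_known − 3.222 × (depth of known layers): K_A = 2903.67 − 3.222×3150 = −7245.63; K_B = 53615.4 − 3.222×(3570 + 19300) = −20071.74.
Balance: K_A − x×(3.222 − 2.669) = K_B, so x = (K_A − K_B)/(3.222 − 2.669) = 12826.1/0.553 = 23200 m.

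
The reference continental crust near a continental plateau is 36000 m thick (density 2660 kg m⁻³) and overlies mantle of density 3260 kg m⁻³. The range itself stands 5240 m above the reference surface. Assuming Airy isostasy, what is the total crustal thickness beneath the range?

64500 m

Root depth r = h ρ_c / (ρ_m − ρ_c) = 5240 m × 2660 / 600 = 23230 m.
Total thickness = T + h + r = 36000 m + 5240 m + 23230 m = 64500 m.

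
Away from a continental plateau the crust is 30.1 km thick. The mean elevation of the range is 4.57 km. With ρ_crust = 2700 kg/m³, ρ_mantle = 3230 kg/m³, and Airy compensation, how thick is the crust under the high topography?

58 km

Root depth r = h ρ_c / (ρ_m − ρ_c) = 4.57 km × 2700 / 530 = 23.28 km.
Total thickness = T + h + r = 30.1 km + 4.57 km + 23.28 km = 58 km.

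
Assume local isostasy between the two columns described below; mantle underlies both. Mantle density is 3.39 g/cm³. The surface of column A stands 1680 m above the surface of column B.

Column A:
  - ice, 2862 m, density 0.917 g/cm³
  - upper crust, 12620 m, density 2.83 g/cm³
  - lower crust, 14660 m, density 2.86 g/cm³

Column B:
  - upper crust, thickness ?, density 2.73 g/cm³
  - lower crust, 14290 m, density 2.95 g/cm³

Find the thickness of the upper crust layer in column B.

15000 m

Take the compensation level at the base of the deeper column (depth z_c below the surface of column A) and equate Σ ρ_i t_i down to z_c; mantle fills any gap and the z_c terms cancel.
Column A: 2862×0.917 + 12620×2.83 + 14660×2.86 + (z_c − 30142)×3.39
Column B: 1680×0 + x×2.73 + 14290×2.95 + (z_c − 1680 − 14290 − x)×3.39
The z_c×3.39 term appears on both sides and cancels. Collect the known terms of each column as K = Σ(ρt)_known − 3.39 × (depth of known layers): K_A = 80266.654 − 3.39×30142 = −21914.726; K_B = 42155.5 − 3.39×(1680 + 14290) = −11982.8.
Balance: K_A = K_B − x×(3.39 − 2.73), so x = (K_B − K_A)/(3.39 − 2.73) = 9931.93/0.66 = 15000 m.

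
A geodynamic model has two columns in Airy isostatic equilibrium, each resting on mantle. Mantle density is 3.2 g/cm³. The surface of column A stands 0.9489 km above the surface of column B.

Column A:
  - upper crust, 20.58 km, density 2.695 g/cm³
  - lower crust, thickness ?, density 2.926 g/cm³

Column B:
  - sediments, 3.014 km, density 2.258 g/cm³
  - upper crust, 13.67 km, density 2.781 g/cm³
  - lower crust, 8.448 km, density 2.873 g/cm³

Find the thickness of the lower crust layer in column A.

14.5 km

Take the compensation level at the base of the deeper column (depth z_c below the surface of column A) and equate Σ ρ_i t_i down to z_c; mantle fills any gap and the z_c terms cancel.
Column A: 20.58×2.695 + x×2.926 + (z_c − 20.58 − x)×3.2
Column B: 0.9489×0 + 3.014×2.258 + 13.67×2.781 + 8.448×2.873 + (z_c − 0.9489 − 25.132)×3.2
The z_c×3.2 term appears on both sides and cancels. Collect the known terms of each column as K = Σ(ρt)_known − 3.2 × (depth of known layers): K_A = 55.4631 − 3.2×20.58 = −10.3929; K_B = 69.092986 − 3.2×(0.9489 + 25.132) = −14.365894.
Balance: K_A − x×(3.2 − 2.926) = K_B, so x = (K_A − K_B)/(3.2 − 2.926) = 3.97299/0.274 = 14.5 km.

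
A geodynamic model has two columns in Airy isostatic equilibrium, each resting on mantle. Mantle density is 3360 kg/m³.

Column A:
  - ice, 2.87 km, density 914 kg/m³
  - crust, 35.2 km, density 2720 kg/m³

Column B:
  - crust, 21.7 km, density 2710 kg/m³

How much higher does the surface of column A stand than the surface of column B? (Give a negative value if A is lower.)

4.6 km

For any compensation level in the mantle, the mantle terms cancel and isostasy reduces to e = (Σt_A − Σt_B) − (Σ(ρt)_A − Σ(ρt)_B) / ρ_m.
Σt_A = 38.07 km; Σt_B = 21.7 km; Σ(ρt)_A = 98367.18; Σ(ρt)_B = 58807 (in km·kg/m³).
e = (38.07 − 21.7) − (98367.18 − 58807) / 3360 = 4.6 km.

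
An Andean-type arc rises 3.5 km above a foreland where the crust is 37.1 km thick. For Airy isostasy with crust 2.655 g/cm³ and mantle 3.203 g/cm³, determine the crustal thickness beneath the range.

Root depth r = h ρ_c / (ρ_m − ρ_c) = 3.5 km × 2.655 / 0.548 = 16.96 km.
Total thickness = T + h + r = 37.1 km + 3.5 km + 16.96 km = 57.6 km.

57.6 km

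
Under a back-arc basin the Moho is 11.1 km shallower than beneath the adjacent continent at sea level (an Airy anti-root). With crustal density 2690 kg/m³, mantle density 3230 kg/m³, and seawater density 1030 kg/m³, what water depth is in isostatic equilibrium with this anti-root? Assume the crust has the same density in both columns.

3.61 km

Replacing a thickness d of crust by seawater at the top must be balanced by replacing crust with mantle at the base: d (ρ_c − ρ_w) = a (ρ_m − ρ_c).
d = a (ρ_m − ρ_c)/(ρ_c − ρ_w) = 11.1 km × 540/1660 = 3.61 km.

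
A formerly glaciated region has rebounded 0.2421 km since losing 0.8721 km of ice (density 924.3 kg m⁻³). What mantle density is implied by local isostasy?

3330 kg m⁻³

ρ_m = ρ_ice t / u = 924.3 × 0.8721 km/0.2421 km = 3330 kg m⁻³.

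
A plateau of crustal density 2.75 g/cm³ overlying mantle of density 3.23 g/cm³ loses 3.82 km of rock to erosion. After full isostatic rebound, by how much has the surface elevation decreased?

Rebound u = e ρ_c/ρ_m = 3.82 km × 2.75/3.23 = 3.252 km.
Net surface drop = e − u = 3.82 km − 3.252 km = e (ρ_m − ρ_c)/ρ_m = 0.568 km.

0.568 km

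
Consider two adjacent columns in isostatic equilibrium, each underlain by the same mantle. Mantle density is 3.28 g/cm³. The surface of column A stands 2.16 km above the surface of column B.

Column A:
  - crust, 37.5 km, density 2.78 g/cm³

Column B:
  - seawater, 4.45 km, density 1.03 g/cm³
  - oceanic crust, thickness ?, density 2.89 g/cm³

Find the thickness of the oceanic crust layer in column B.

4.24 km

Take the compensation level at the base of the deeper column (depth z_c below the surface of column A) and equate Σ ρ_i t_i down to z_c; mantle fills any gap and the z_c terms cancel.
Column A: 37.5×2.78 + (z_c − 37.5)×3.28
Column B: 2.16×0 + 4.45×1.03 + x×2.89 + (z_c − 2.16 − 4.45 − x)×3.28
The z_c×3.28 term appears on both sides and cancels. Collect the known terms of each column as K = Σ(ρt)_known − 3.28 × (depth of known layers): K_A = 104.25 − 3.28×37.5 = −18.75; K_B = 4.5835 − 3.28×(2.16 + 4.45) = −17.0973.
Balance: K_A = K_B − x×(3.28 − 2.89), so x = (K_B − K_A)/(3.28 − 2.89) = 1.6527/0.39 = 4.24 km.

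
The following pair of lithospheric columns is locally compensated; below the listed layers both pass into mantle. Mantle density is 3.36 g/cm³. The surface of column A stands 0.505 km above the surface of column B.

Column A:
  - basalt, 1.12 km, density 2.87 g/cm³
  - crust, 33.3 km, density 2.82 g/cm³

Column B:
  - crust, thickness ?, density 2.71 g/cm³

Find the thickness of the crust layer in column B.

Take the compensation level at the base of the deeper column (depth z_c below the surface of column A) and equate Σ ρ_i t_i down to z_c; mantle fills any gap and the z_c terms cancel.
Column A: 1.12×2.87 + 33.3×2.82 + (z_c − 34.42)×3.36
Column B: 0.505×0 + x×2.71 + (z_c − 0.505 − 0 − x)×3.36
The z_c×3.36 term appears on both sides and cancels. Collect the known terms of each column as K = Σ(ρt)_known − 3.36 × (depth of known layers): K_A = 97.1204 − 3.36×34.42 = −18.5308; K_B = 0 − 3.36×(0.505 + 0) = −1.6968.
Balance: K_A = K_B − x×(3.36 − 2.71), so x = (K_B − K_A)/(3.36 − 2.71) = 16.834/0.65 = 25.9 km.

25.9 km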